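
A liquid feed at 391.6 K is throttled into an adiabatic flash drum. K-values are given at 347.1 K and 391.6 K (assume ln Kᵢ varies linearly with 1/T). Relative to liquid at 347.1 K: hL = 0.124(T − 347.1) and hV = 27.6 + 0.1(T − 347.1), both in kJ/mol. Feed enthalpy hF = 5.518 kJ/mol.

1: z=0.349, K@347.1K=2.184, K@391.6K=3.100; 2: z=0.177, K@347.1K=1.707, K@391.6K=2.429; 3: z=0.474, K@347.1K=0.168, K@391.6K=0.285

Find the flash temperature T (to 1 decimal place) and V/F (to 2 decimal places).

T = 349.6 K, V/F = 0.19

Adiabatic flash: solve Rachford–Rice at each trial T, then check hF = ψ·hV(T) + (1−ψ)·hL(T).
  T = 347.1 K: K = (2.184, 1.707, 0.168), RR gives ψ = 0.166, H_out = 4.574 kJ/mol
  T = 391.6 K: K = (3.100, 2.429, 0.285), RR gives ψ = 0.479, H_out = 18.229 kJ/mol
  T = 369.4 K: K = (2.631, 2.059, 0.222), RR gives ψ = 0.343, H_out = 12.044 kJ/mol
  T = 358.2 K: K = (2.403, 1.879, 0.194), RR gives ψ = 0.262, H_out = 8.544 kJ/mol
  T = 352.6 K: K = (2.292, 1.792, 0.181), RR gives ψ = 0.216, H_out = 6.621 kJ/mol
  T = 349.9 K: K = (2.239, 1.750, 0.174), RR gives ψ = 0.192, H_out = 5.639 kJ/mol
  T = 348.5 K: K = (2.211, 1.728, 0.171), RR gives ψ = 0.179, H_out = 5.113 kJ/mol
Linear interpolation between T = 348.5 (H_out = 5.113) and T = 349.9 (H_out = 5.639) on hF = 5.518 gives T ≈ 349.6 K, at which ψ = 0.19.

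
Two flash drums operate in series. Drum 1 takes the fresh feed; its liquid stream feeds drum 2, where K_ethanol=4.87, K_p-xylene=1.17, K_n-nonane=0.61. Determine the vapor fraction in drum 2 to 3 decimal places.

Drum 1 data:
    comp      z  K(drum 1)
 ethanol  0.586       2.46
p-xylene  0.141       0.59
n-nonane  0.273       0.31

V/F (drum 2) = 0.846

Drum 1:
Rachford–Rice: g(ψ₁) = Σ zᵢ(Kᵢ−1)/(1+ψ₁(Kᵢ−1)) = 0.
Check two-phase: ΣzᵢKᵢ = 1.609 > 1 and Σzᵢ/Kᵢ = 1.358 > 1, so g(0) = 0.609 > 0 and g(1) = -0.358 < 0.
Newton iteration, ψ₁⁰ = 0.5:
  ψ₁ = 0.500: g = 0.1342, g' = -0.758 → ψ₁ = 0.677
  ψ₁ = 0.677: g = -0.0034, g' = -0.819 → ψ₁ = 0.673
Converged at ψ₁ = 0.673.
Drum-1 compositions:
  ethanol: x = 0.296, y = 0.727
  p-xylene: x = 0.195, y = 0.115
  n-nonane: x = 0.510, y = 0.158
Drum-2 feed = drum-1 liquid: z₂ = (0.2956, 0.1947, 0.5097).
Drum 2:
Rachford–Rice: g(ψ₂) = Σ zᵢ(Kᵢ−1)/(1+ψ₂(Kᵢ−1)) = 0.
Check two-phase: ΣzᵢKᵢ = 1.978 > 1 and Σzᵢ/Kᵢ = 1.063 > 1, so g(0) = 0.978 > 0 and g(1) = -0.063 < 0.
Newton iteration, ψ₂⁰ = 0.5:
  ψ₂ = 0.500: g = 0.1733, g' = -0.638 → ψ₂ = 0.772
  ψ₂ = 0.772: g = 0.0319, g' = -0.442 → ψ₂ = 0.844
  ψ₂ = 0.844: g = 0.0008, g' = -0.420 → ψ₂ = 0.846
Converged at ψ₂ = 0.846.
  ethanol: x = 0.069, y = 0.337
  p-xylene: x = 0.170, y = 0.199
  n-nonane: x = 0.761, y = 0.464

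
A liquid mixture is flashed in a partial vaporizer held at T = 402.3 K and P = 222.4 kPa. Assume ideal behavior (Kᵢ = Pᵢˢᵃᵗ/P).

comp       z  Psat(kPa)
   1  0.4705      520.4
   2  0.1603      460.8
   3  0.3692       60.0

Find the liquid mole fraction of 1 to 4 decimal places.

Raoult's law: Kᵢ = Pᵢˢᵃᵗ/P = Pᵢˢᵃᵗ/222.4.
  K_1 = 520.4/222.4 = 2.339928, K_2 = 460.8/222.4 = 2.071942, K_3 = 60.0/222.4 = 0.269784
Material balance + equilibrium reduce to Σ zᵢ(Kᵢ−1)/(1+ψ(Kᵢ−1)) = 0.
Check two-phase: ΣzᵢKᵢ = 1.5327 > 1 and Σzᵢ/Kᵢ = 1.6469 > 1, so g(0) = 0.5327 > 0 and g(1) = -0.6469 < 0.
Iterate (Newton) starting at ψ = 0.65:
  ψ = 0.6500: g = -0.07493, g' = -1.0186 → ψ = 0.5764
  ψ = 0.5764: g = -0.00365, g' = -0.9263 → ψ = 0.5725
Converged at ψ = 0.5725.
Compositions from xᵢ = zᵢ/(1+ψ(Kᵢ−1)), yᵢ = Kᵢxᵢ:
  1: x = 0.2663, y = 0.6230
  2: x = 0.0993, y = 0.2058
  3: x = 0.6344, y = 0.1712

x_1 = 0.2663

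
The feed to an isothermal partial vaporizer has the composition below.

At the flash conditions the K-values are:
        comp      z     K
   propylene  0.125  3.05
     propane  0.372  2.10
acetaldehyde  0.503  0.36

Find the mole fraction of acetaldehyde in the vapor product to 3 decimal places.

y_acetaldehyde = 0.241

Let ψ = V/F and solve Σ zᵢ(Kᵢ−1)/(1+ψ(Kᵢ−1)) = 0.
g(0) = ΣzᵢKᵢ − 1 = 0.344 and g(1) = 1 − Σzᵢ/Kᵢ = -0.615, so a root lies in (0, 1).
Iterate (Newton) starting at ψ = 0.56:
  ψ = 0.560: g = -0.1292, g' = -0.787 → ψ = 0.396
  ψ = 0.396: g = -0.0045, g' = -0.748 → ψ = 0.390
Converged at ψ = 0.390.
Compositions from xᵢ = zᵢ/(1+ψ(Kᵢ−1)), yᵢ = Kᵢxᵢ:
  propylene: x = 0.069, y = 0.212
  propane: x = 0.260, y = 0.547
  acetaldehyde: x = 0.670, y = 0.241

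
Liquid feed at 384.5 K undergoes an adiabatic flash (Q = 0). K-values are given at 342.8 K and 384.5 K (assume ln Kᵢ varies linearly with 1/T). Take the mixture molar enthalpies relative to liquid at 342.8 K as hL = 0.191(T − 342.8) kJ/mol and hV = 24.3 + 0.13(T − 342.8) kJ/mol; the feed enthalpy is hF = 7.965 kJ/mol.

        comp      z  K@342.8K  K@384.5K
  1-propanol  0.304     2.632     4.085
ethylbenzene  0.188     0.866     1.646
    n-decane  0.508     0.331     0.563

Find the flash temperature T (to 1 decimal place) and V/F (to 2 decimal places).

Adiabatic flash: solve Rachford–Rice at each trial T, then check hF = ψ·hV(T) + (1−ψ)·hL(T).
  T = 342.8 K: K = (2.632, 0.866, 0.331), RR gives ψ = 0.144, H_out = 3.498 kJ/mol
  T = 384.5 K: K = (4.085, 1.646, 0.563), RR gives ψ = 0.818, H_out = 25.767 kJ/mol
  T = 363.6 K: K = (3.319, 1.215, 0.438), RR gives ψ = 0.450, H_out = 14.328 kJ/mol
  T = 353.2 K: K = (2.966, 1.031, 0.382), RR gives ψ = 0.295, H_out = 8.978 kJ/mol
  T = 348.0 K: K = (2.796, 0.946, 0.356), RR gives ψ = 0.220, H_out = 6.272 kJ/mol
  T = 350.6 K: K = (2.880, 0.988, 0.369), RR gives ψ = 0.258, H_out = 7.631 kJ/mol
  T = 351.9 K: K = (2.923, 1.009, 0.376), RR gives ψ = 0.277, H_out = 8.306 kJ/mol
Linear interpolation between T = 350.6 (H_out = 7.631) and T = 351.9 (H_out = 8.306) on hF = 7.965 gives T ≈ 351.2 K, at which ψ = 0.27.

T = 351.2 K, V/F = 0.27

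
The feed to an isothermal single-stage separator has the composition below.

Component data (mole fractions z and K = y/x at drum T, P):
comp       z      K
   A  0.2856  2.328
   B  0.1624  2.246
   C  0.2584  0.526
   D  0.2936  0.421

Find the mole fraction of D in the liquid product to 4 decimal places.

x_D = 0.3873

Rachford–Rice: g(ψ) = Σ zᵢ(Kᵢ−1)/(1+ψ(Kᵢ−1)) = 0.
Feasibility: ΣzᵢKᵢ = 1.2892, Σzᵢ/Kᵢ = 1.3836 — both > 1, two phases present.
Iterate (Newton) starting at ψ = 0.63:
  ψ = 0.6300: g = -0.12237, g' = -0.5904 → ψ = 0.4227
  ψ = 0.4227: g = -0.00281, g' = -0.5781 → ψ = 0.4179
Converged at ψ = 0.4179.
Compositions from xᵢ = zᵢ/(1+ψ(Kᵢ−1)), yᵢ = Kᵢxᵢ:
  A: x = 0.1837, y = 0.4276
  B: x = 0.1068, y = 0.2399
  C: x = 0.3222, y = 0.1695
  D: x = 0.3873, y = 0.1631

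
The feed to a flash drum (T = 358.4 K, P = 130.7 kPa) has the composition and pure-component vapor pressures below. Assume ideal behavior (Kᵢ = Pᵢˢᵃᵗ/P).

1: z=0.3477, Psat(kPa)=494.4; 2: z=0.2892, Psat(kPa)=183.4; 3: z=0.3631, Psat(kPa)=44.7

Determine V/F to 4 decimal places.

Raoult's law: Kᵢ = Pᵢˢᵃᵗ/P = Pᵢˢᵃᵗ/130.7.
  K_1 = 494.4/130.7 = 3.782708, K_2 = 183.4/130.7 = 1.403213, K_3 = 44.7/130.7 = 0.342005
Iterate (Newton) starting at V/F = 0.37:
  V/F = 0.3700: g = 0.26239, g' = -0.9639 → V/F = 0.6422
  V/F = 0.6422: g = 0.02601, g' = -0.8478 → V/F = 0.6729
  V/F = 0.6729: g = -0.00020, g' = -0.8617 → V/F = 0.6727
Converged at V/F = 0.6727.

V/F = 0.6727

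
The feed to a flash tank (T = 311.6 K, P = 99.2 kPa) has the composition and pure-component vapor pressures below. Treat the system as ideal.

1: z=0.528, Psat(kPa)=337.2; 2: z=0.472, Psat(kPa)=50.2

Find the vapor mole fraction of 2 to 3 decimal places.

Raoult's law: Kᵢ = Pᵢˢᵃᵗ/P = Pᵢˢᵃᵗ/99.2.
  K_1 = 337.2/99.2 = 3.39919, K_2 = 50.2/99.2 = 0.50605
Binary case is linear: z₁(K₁−1)(1+ψ(K₂−1)) + z₂(K₂−1)(1+ψ(K₁−1)) = 0
⇒ ψ = [z₁(K₁−1)+z₂(K₂−1)] / [−(K₁−1)(K₂−1)] = 1.0336/1.1851 = 0.872
Compositions from xᵢ = zᵢ/(1+ψ(Kᵢ−1)), yᵢ = Kᵢxᵢ:
  1: x = 0.171, y = 0.580
  2: x = 0.829, y = 0.420

y_2 = 0.420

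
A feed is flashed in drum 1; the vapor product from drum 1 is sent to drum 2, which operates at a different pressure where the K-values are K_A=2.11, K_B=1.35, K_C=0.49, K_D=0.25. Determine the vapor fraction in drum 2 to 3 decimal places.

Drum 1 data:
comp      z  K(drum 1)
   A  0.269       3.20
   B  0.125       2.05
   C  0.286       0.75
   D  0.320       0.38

Drum 1:
Material balance + equilibrium reduce to Σ zᵢ(Kᵢ−1)/(1+ψ₁(Kᵢ−1)) = 0.
Feasibility: ΣzᵢKᵢ = 1.453, Σzᵢ/Kᵢ = 1.368 — both > 1, two phases present.
Newton iteration, ψ₁⁰ = 0.5:
  ψ₁ = 0.500: g = -0.0014, g' = -0.636 → ψ₁ = 0.498
Converged at ψ₁ = 0.498.
Drum-1 compositions:
  A: x = 0.128, y = 0.411
  B: x = 0.082, y = 0.168
  C: x = 0.327, y = 0.245
  D: x = 0.463, y = 0.176
Drum-2 feed = drum-1 vapor: z₂ = (0.4108, 0.1683, 0.2450, 0.1759).
Drum 2:
Material balance + equilibrium reduce to Σ zᵢ(Kᵢ−1)/(1+ψ₂(Kᵢ−1)) = 0.
Check two-phase: ΣzᵢKᵢ = 1.258 > 1 and Σzᵢ/Kᵢ = 1.523 > 1, so g(0) = 0.258 > 0 and g(1) = -0.523 < 0.
Newton–Raphson from ψ₂ = 0.31:
  ψ₂ = 0.310: g = 0.0721, g' = -0.555 → ψ₂ = 0.440
  ψ₂ = 0.440: g = -0.0006, g' = -0.570 → ψ₂ = 0.439
Converged at ψ₂ = 0.439.
  A: x = 0.276, y = 0.583
  B: x = 0.146, y = 0.197
  C: x = 0.316, y = 0.155
  D: x = 0.262, y = 0.066

V/F (drum 2) = 0.439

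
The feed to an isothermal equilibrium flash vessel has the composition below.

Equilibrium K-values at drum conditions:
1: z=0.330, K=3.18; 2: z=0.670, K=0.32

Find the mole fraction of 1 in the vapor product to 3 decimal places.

Material balance + equilibrium reduce to Σ zᵢ(Kᵢ−1)/(1+V/F(Kᵢ−1)) = 0.
Feasibility: ΣzᵢKᵢ = 1.264, Σzᵢ/Kᵢ = 2.198 — both > 1, two phases present.
Binary case is linear: z₁(K₁−1)(1+V/F(K₂−1)) + z₂(K₂−1)(1+V/F(K₁−1)) = 0
⇒ V/F = [z₁(K₁−1)+z₂(K₂−1)] / [−(K₁−1)(K₂−1)] = 0.2638/1.4824 = 0.178
Compositions from xᵢ = zᵢ/(1+V/F(Kᵢ−1)), yᵢ = Kᵢxᵢ:
  1: x = 0.238, y = 0.756
  2: x = 0.762, y = 0.244

y_1 = 0.756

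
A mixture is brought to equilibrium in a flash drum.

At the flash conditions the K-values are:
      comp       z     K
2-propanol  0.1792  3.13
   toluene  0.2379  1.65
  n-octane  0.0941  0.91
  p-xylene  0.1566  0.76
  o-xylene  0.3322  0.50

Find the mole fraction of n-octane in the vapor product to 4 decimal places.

y_n-octane = 0.0903

Material balance + equilibrium reduce to Σ zᵢ(Kᵢ−1)/(1+β(Kᵢ−1)) = 0.
Check two-phase: ΣzᵢKᵢ = 1.3242 > 1 and Σzᵢ/Kᵢ = 1.1753 > 1, so g(0) = 0.3242 > 0 and g(1) = -0.1753 < 0.
Newton iteration, β⁰ = 0.68:
  β = 0.6800: g = -0.04247, g' = -0.3884 → β = 0.5706
  β = 0.5706: g = 0.00019, g' = -0.3947 → β = 0.5711
Converged at β = 0.5711.
Compositions from xᵢ = zᵢ/(1+β(Kᵢ−1)), yᵢ = Kᵢxᵢ:
  2-propanol: x = 0.0808, y = 0.2531
  toluene: x = 0.1735, y = 0.2863
  n-octane: x = 0.0992, y = 0.0903
  p-xylene: x = 0.1815, y = 0.1379
  o-xylene: x = 0.4650, y = 0.2325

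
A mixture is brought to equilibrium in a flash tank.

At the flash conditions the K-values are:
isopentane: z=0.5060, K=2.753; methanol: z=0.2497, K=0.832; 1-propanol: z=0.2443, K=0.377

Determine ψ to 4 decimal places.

ψ = 0.8261

Material balance + equilibrium reduce to Σ zᵢ(Kᵢ−1)/(1+ψ(Kᵢ−1)) = 0.
Check two-phase: ΣzᵢKᵢ = 1.6929 > 1 and Σzᵢ/Kᵢ = 1.1319 > 1, so g(0) = 0.6929 > 0 and g(1) = -0.1319 < 0.
Iterate (Newton) starting at ψ = 0.5:
  ψ = 0.5000: g = 0.20584, g' = -0.6500 → ψ = 0.8167
  ψ = 0.8167: g = 0.00632, g' = -0.6654 → ψ = 0.8262
  ψ = 0.8262: g = -0.00003, g' = -0.6715 → ψ = 0.8261
Converged at ψ = 0.8261.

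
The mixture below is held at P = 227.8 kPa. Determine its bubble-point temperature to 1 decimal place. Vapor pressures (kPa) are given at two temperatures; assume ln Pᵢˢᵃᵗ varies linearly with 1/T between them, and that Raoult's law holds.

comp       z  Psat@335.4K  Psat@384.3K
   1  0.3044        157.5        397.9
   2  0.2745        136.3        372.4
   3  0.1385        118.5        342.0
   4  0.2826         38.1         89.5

T = 369.7 K

Bubble-point temperature: ΣzᵢPᵢˢᵃᵗ(T) = P. Interpolate ln Pᵢˢᵃᵗ = aᵢ + bᵢ/T.
  T = 335.4 K: ΣzᵢPᵢˢᵃᵗ = 112.54 kPa
  T = 384.3 K: ΣzᵢPᵢˢᵃᵗ = 296.00 kPa
  T = 359.9 K: ΣzᵢPᵢˢᵃᵗ = 188.71 kPa
  T = 372.1 K: ΣzᵢPᵢˢᵃᵗ = 238.07 kPa
  T = 366.0 K: ΣzᵢPᵢˢᵃᵗ = 212.36 kPa
  T = 369.1 K: ΣzᵢPᵢˢᵃᵗ = 225.17 kPa
  T = 370.6 K: ΣzᵢPᵢˢᵃᵗ = 231.56 kPa
Interpolating between 369.1 K and 370.6 K gives T ≈ 369.7 K.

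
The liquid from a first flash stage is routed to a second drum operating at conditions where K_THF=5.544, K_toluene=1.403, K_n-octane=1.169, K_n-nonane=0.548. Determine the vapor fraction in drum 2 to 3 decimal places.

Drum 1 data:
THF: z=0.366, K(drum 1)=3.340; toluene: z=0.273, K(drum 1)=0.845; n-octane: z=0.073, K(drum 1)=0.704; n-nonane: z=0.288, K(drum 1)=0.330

Drum 1:
Let ψ₁ = V/F and solve Σ zᵢ(Kᵢ−1)/(1+ψ₁(Kᵢ−1)) = 0.
g(0) = ΣzᵢKᵢ − 1 = 0.600 and g(1) = 1 − Σzᵢ/Kᵢ = -0.409, so a root lies in (0, 1).
Newton iteration, ψ₁⁰ = 0.7:
  ψ₁ = 0.700: g = -0.1135, g' = -0.765 → ψ₁ = 0.552
  ψ₁ = 0.552: g = -0.0044, g' = -0.724 → ψ₁ = 0.546
Converged at ψ₁ = 0.546.
Drum-1 compositions:
  THF: x = 0.161, y = 0.537
  toluene: x = 0.298, y = 0.252
  n-octane: x = 0.087, y = 0.061
  n-nonane: x = 0.454, y = 0.150
Drum-2 feed = drum-1 liquid: z₂ = (0.1607, 0.2982, 0.0871, 0.4540).
Drum 2:
Newton iteration, ψ₂⁰ = 0.5:
  ψ₂ = 0.500: g = 0.0717, g' = -0.501 → ψ₂ = 0.643
  ψ₂ = 0.643: g = 0.0056, g' = -0.433 → ψ₂ = 0.656
Converged at ψ₂ = 0.656.
  THF: x = 0.040, y = 0.224
  toluene: x = 0.236, y = 0.331
  n-octane: x = 0.078, y = 0.092
  n-nonane: x = 0.645, y = 0.354

V/F (drum 2) = 0.656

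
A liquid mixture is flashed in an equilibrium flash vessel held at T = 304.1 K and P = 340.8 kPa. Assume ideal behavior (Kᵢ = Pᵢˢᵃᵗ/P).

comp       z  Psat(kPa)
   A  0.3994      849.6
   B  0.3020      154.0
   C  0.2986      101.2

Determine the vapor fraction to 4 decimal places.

Raoult's law: Kᵢ = Pᵢˢᵃᵗ/P = Pᵢˢᵃᵗ/340.8.
  K_A = 849.6/340.8 = 2.492958, K_B = 154.0/340.8 = 0.451878, K_C = 101.2/340.8 = 0.296948
Rachford–Rice: g(ψ) = Σ zᵢ(Kᵢ−1)/(1+ψ(Kᵢ−1)) = 0.
Feasibility: ΣzᵢKᵢ = 1.2208, Σzᵢ/Kᵢ = 1.8341 — both > 1, two phases present.
Newton–Raphson from ψ = 0.53:
  ψ = 0.5300: g = -0.23504, g' = -0.8327 → ψ = 0.2477
  ψ = 0.2477: g = -0.01045, g' = -0.8123 → ψ = 0.2349
Converged at ψ = 0.2349.

ψ = 0.2349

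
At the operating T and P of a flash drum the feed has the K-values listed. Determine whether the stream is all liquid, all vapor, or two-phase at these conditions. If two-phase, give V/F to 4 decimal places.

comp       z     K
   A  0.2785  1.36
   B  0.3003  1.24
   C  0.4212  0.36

ΣzᵢKᵢ = 0.9028; Σzᵢ/Kᵢ = 1.6170.
Since ΣzᵢKᵢ < 1 the mixture is below its bubble point — single liquid phase.

all liquid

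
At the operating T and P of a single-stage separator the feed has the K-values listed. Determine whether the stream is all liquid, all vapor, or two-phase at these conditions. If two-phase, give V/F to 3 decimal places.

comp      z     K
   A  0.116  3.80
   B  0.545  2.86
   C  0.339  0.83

ΣzᵢKᵢ = 2.281; Σzᵢ/Kᵢ = 0.630.
Since Σzᵢ/Kᵢ < 1 the mixture is above its dew point — single vapor phase.

all vapor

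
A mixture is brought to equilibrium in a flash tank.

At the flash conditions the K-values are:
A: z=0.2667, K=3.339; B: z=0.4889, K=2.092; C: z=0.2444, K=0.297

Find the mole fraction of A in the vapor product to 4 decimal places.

y_A = 0.2864

Material balance + equilibrium reduce to Σ zᵢ(Kᵢ−1)/(1+ψ(Kᵢ−1)) = 0.
g(0) = ΣzᵢKᵢ − 1 = 0.9859 and g(1) = 1 − Σzᵢ/Kᵢ = -0.1365, so a root lies in (0, 1).
Iterate (Newton) starting at ψ = 0.59:
  ψ = 0.5900: g = 0.29321, g' = -0.8259 → ψ = 0.9450
  ψ = 0.9450: g = -0.05484, g' = -1.3549 → ψ = 0.9046
  ψ = 0.9046: g = -0.00309, g' = -1.2090 → ψ = 0.9020
Converged at ψ = 0.9020.
Compositions from xᵢ = zᵢ/(1+ψ(Kᵢ−1)), yᵢ = Kᵢxᵢ:
  A: x = 0.0858, y = 0.2864
  B: x = 0.2463, y = 0.5153
  C: x = 0.6679, y = 0.1984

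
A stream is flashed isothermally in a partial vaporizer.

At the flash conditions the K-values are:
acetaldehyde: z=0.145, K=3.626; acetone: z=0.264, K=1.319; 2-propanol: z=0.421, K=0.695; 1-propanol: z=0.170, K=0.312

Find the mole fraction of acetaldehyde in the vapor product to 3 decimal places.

y_acetaldehyde = 0.293

Rachford–Rice: g(V/F) = Σ zᵢ(Kᵢ−1)/(1+V/F(Kᵢ−1)) = 0.
Check two-phase: ΣzᵢKᵢ = 1.220 > 1 and Σzᵢ/Kᵢ = 1.391 > 1, so g(0) = 0.220 > 0 and g(1) = -0.391 < 0.
Newton–Raphson from V/F = 0.49:
  V/F = 0.490: g = -0.0881, g' = -0.449 → V/F = 0.294
  V/F = 0.294: g = 0.0044, g' = -0.515 → V/F = 0.302
Converged at V/F = 0.302.
Compositions from xᵢ = zᵢ/(1+V/F(Kᵢ−1)), yᵢ = Kᵢxᵢ:
  acetaldehyde: x = 0.081, y = 0.293
  acetone: x = 0.241, y = 0.318
  2-propanol: x = 0.464, y = 0.322
  1-propanol: x = 0.215, y = 0.067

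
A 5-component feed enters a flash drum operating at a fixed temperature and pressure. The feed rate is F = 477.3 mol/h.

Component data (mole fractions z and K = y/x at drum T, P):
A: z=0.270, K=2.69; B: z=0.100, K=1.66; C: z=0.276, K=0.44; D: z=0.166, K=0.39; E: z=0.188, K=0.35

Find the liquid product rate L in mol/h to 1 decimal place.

Rachford–Rice: g(V/F) = Σ zᵢ(Kᵢ−1)/(1+V/F(Kᵢ−1)) = 0.
Check two-phase: ΣzᵢKᵢ = 1.144 > 1 and Σzᵢ/Kᵢ = 1.751 > 1, so g(0) = 0.144 > 0 and g(1) = -0.751 < 0.
Newton–Raphson from V/F = 0.5:
  V/F = 0.500: g = -0.2445, g' = -0.720 → V/F = 0.161
Converged at V/F = 0.161.
Then V = V/F·F = 0.1606·477.3 = 76.7 mol/h and L = F − V = 400.6 mol/h.

L = 400.6 mol/h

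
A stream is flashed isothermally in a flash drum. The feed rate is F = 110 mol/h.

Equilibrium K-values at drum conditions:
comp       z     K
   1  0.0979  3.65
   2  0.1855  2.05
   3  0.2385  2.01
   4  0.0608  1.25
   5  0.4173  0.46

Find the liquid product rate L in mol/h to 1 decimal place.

L = 34.0 mol/h

Newton iteration, V/F⁰ = 0.5:
  V/F = 0.5000: g = 0.10419, g' = -0.5539 → V/F = 0.6881
  V/F = 0.6881: g = 0.00147, g' = -0.5507 → V/F = 0.6908
Converged at V/F = 0.6908.
Then V = V/F·F = 0.6908·110 = 76.0 mol/h and L = F − V = 34.0 mol/h.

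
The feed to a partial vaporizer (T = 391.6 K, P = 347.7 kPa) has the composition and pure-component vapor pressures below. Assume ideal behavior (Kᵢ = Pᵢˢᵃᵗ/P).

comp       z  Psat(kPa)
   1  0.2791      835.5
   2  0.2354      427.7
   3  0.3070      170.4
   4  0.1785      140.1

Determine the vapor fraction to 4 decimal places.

Raoult's law: Kᵢ = Pᵢˢᵃᵗ/P = Pᵢˢᵃᵗ/347.7.
  K_1 = 835.5/347.7 = 2.402934, K_2 = 427.7/347.7 = 1.230083, K_3 = 170.4/347.7 = 0.490078, K_4 = 140.1/347.7 = 0.402934
Rachford–Rice: g(ψ) = Σ zᵢ(Kᵢ−1)/(1+ψ(Kᵢ−1)) = 0.
Check two-phase: ΣzᵢKᵢ = 1.1826 > 1 and Σzᵢ/Kᵢ = 1.3770 > 1, so g(0) = 0.1826 > 0 and g(1) = -0.3770 < 0.
Iterate (Newton) starting at ψ = 0.4:
  ψ = 0.4000: g = -0.03627, g' = -0.4716 → ψ = 0.3231
  ψ = 0.3231: g = 0.00036, g' = -0.4830 → ψ = 0.3239
Converged at ψ = 0.3239.

ψ = 0.3239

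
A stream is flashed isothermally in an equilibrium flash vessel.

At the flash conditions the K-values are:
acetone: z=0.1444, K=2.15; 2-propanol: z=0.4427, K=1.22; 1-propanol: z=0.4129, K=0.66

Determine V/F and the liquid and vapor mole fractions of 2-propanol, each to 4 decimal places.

V/F = 0.6501, x_2-propanol = 0.3873, y_2-propanol = 0.4725

Iterate (Newton) starting at V/F = 0.59:
  V/F = 0.5900: g = 0.00952, g' = -0.1593 → V/F = 0.6498
  V/F = 0.6498: g = 0.00005, g' = -0.1576 → V/F = 0.6501
Converged at V/F = 0.6501.
Compositions from xᵢ = zᵢ/(1+V/F(Kᵢ−1)), yᵢ = Kᵢxᵢ:
  acetone: x = 0.0826, y = 0.1776
  2-propanol: x = 0.3873, y = 0.4725
  1-propanol: x = 0.5301, y = 0.3498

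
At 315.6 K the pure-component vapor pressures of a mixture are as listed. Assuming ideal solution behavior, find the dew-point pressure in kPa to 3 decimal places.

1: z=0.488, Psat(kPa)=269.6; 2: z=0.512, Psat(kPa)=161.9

Pdew = 201.105 kPa

At the dew point ψ → 1, so Σzᵢ/Kᵢ = 1 with Kᵢ = Pᵢˢᵃᵗ/P ⇒ 1/P = Σzᵢ/Pᵢˢᵃᵗ.
1/P = 0.488/269.6 + 0.512/161.9 = 0.004973 ⇒ P = 201.105 kPa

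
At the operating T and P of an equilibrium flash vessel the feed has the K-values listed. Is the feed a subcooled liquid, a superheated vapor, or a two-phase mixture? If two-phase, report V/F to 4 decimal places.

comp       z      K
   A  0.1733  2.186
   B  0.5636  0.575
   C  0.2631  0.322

ΣzᵢKᵢ = 0.7876; Σzᵢ/Kᵢ = 1.8765.
Since ΣzᵢKᵢ < 1 the mixture is below its bubble point — single liquid phase.

subcooled liquid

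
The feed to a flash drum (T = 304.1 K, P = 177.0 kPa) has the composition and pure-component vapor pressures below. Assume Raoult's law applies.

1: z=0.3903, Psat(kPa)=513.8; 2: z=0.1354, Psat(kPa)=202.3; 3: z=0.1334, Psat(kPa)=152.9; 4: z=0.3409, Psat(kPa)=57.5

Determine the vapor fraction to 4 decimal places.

Raoult's law: Kᵢ = Pᵢˢᵃᵗ/P = Pᵢˢᵃᵗ/177.0.
  K_1 = 513.8/177.0 = 2.902825, K_2 = 202.3/177.0 = 1.142938, K_3 = 152.9/177.0 = 0.863842, K_4 = 57.5/177.0 = 0.324859
Newton iteration, ψ⁰ = 0.5:
  ψ = 0.5000: g = 0.03171, g' = -0.7305 → ψ = 0.5434
  ψ = 0.5434: g = -0.00006, g' = -0.7345 → ψ = 0.5433
Converged at ψ = 0.5433.

ψ = 0.5433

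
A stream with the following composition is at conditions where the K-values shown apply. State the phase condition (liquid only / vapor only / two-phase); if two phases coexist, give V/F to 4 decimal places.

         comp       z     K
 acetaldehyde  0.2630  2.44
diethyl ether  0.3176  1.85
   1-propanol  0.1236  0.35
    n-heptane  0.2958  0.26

ΣzᵢKᵢ = 1.3494; Σzᵢ/Kᵢ = 1.7703.
Both exceed 1, so a two-phase solution exists.
Newton iteration, ψ⁰ = 0.66:
  ψ = 0.6600: g = -0.20144, g' = -1.0166 → ψ = 0.4618
  ψ = 0.4618: g = -0.02604, g' = -0.7955 → ψ = 0.4291
  ψ = 0.4291: g = -0.00027, g' = -0.7798 → ψ = 0.4288
Converged at ψ = 0.4288.

two-phase, V/F = 0.4288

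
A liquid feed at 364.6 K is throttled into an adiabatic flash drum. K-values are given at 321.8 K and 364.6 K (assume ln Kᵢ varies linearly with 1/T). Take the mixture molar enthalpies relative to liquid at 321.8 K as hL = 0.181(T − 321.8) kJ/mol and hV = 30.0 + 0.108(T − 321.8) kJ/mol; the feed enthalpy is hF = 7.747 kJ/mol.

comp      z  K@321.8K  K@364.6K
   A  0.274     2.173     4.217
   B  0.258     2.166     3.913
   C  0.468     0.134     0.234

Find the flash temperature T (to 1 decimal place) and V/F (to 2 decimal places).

T = 324.2 K, V/F = 0.25

Adiabatic flash: solve Rachford–Rice at each trial T, then check hF = ψ·hV(T) + (1−ψ)·hL(T).
  T = 321.8 K: K = (2.173, 2.166, 0.134), RR gives ψ = 0.214, H_out = 6.425 kJ/mol
  T = 364.6 K: K = (4.217, 3.913, 0.234), RR gives ψ = 0.542, H_out = 22.309 kJ/mol
  T = 343.2 K: K = (3.090, 2.965, 0.180), RR gives ψ = 0.418, H_out = 15.768 kJ/mol
  T = 332.5 K: K = (2.606, 2.547, 0.156), RR gives ψ = 0.334, H_out = 11.688 kJ/mol
  T = 327.1 K: K = (2.381, 2.350, 0.145), RR gives ψ = 0.279, H_out = 9.235 kJ/mol
  T = 324.5 K: K = (2.278, 2.259, 0.139), RR gives ψ = 0.249, H_out = 7.916 kJ/mol
  T = 323.1 K: K = (2.223, 2.210, 0.137), RR gives ψ = 0.232, H_out = 7.160 kJ/mol
Linear interpolation between T = 323.1 (H_out = 7.160) and T = 324.5 (H_out = 7.916) on hF = 7.747 gives T ≈ 324.2 K, at which ψ = 0.25.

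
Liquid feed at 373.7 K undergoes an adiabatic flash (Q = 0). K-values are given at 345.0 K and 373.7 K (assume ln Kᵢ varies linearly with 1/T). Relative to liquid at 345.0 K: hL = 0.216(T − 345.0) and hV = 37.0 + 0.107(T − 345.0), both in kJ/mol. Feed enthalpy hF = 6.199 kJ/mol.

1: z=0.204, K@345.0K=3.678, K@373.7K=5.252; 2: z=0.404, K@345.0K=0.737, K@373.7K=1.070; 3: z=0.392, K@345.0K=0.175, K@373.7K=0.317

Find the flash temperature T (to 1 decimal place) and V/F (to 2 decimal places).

Adiabatic flash: solve Rachford–Rice at each trial T, then check hF = ψ·hV(T) + (1−ψ)·hL(T).
  T = 345.0 K: K = (3.678, 0.737, 0.175), RR gives ψ = 0.076, H_out = 2.825 kJ/mol
  T = 373.7 K: K = (5.252, 1.070, 0.317), RR gives ψ = 0.377, H_out = 18.977 kJ/mol
  T = 359.4 K: K = (4.429, 0.895, 0.239), RR gives ψ = 0.217, H_out = 10.806 kJ/mol
  T = 352.2 K: K = (4.044, 0.814, 0.205), RR gives ψ = 0.146, H_out = 6.844 kJ/mol
  T = 348.6 K: K = (3.858, 0.775, 0.190), RR gives ψ = 0.111, H_out = 4.849 kJ/mol
  T = 350.4 K: K = (3.951, 0.794, 0.197), RR gives ψ = 0.129, H_out = 5.849 kJ/mol
Linear interpolation between T = 350.4 (H_out = 5.849) and T = 352.2 (H_out = 6.844) on hF = 6.199 gives T ≈ 351.0 K, at which ψ = 0.13.

T = 351.0 K, V/F = 0.13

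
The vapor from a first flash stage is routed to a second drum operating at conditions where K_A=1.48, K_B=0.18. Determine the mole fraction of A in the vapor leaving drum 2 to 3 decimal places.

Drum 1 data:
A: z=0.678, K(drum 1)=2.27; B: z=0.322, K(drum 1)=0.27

Drum 1:
Material balance + equilibrium reduce to Σ zᵢ(Kᵢ−1)/(1+ψ₁(Kᵢ−1)) = 0.
Check two-phase: ΣzᵢKᵢ = 1.626 > 1 and Σzᵢ/Kᵢ = 1.491 > 1, so g(0) = 0.626 > 0 and g(1) = -0.491 < 0.
Iterate (Newton) starting at ψ₁ = 0.49:
  ψ₁ = 0.490: g = 0.1648, g' = -0.831 → ψ₁ = 0.688
  ψ₁ = 0.688: g = -0.0129, g' = -1.004 → ψ₁ = 0.675
Converged at ψ₁ = 0.675.
Drum-1 compositions:
  A: x = 0.365, y = 0.829
  B: x = 0.635, y = 0.171
Drum-2 feed = drum-1 vapor: z₂ = (0.8286, 0.1715).
Drum 2:
Let ψ₂ = V/F and solve Σ zᵢ(Kᵢ−1)/(1+ψ₂(Kᵢ−1)) = 0.
Feasibility: ΣzᵢKᵢ = 1.257, Σzᵢ/Kᵢ = 1.512 — both > 1, two phases present.
Newton iteration, ψ₂⁰ = 0.35:
  ψ₂ = 0.350: g = 0.1433, g' = -0.367 → ψ₂ = 0.741
  ψ₂ = 0.741: g = -0.0648, g' = -0.852 → ψ₂ = 0.665
  ψ₂ = 0.665: g = -0.0076, g' = -0.667 → ψ₂ = 0.653
Converged at ψ₂ = 0.653.
  A: x = 0.631, y = 0.934
  B: x = 0.369, y = 0.066

y_A (drum 2) = 0.934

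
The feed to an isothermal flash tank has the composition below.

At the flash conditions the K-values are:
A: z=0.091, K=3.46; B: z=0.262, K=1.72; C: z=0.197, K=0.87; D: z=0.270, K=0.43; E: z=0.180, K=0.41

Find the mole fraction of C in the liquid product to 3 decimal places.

x_C = 0.202

Material balance + equilibrium reduce to Σ zᵢ(Kᵢ−1)/(1+V/F(Kᵢ−1)) = 0.
Feasibility: ΣzᵢKᵢ = 1.127, Σzᵢ/Kᵢ = 1.472 — both > 1, two phases present.
Iterate (Newton) starting at V/F = 0.5:
  V/F = 0.500: g = -0.1542, g' = -0.486 → V/F = 0.183
  V/F = 0.183: g = 0.0042, g' = -0.560 → V/F = 0.190
Converged at V/F = 0.190.
Compositions from xᵢ = zᵢ/(1+V/F(Kᵢ−1)), yᵢ = Kᵢxᵢ:
  A: x = 0.062, y = 0.215
  B: x = 0.230, y = 0.396
  C: x = 0.202, y = 0.176
  D: x = 0.303, y = 0.130
  E: x = 0.203, y = 0.083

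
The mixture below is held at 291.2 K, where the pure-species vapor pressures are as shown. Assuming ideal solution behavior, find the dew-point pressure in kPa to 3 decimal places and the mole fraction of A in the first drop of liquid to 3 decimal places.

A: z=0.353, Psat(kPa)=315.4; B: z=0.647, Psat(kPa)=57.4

At the dew point ψ → 1, so Σzᵢ/Kᵢ = 1 with Kᵢ = Pᵢˢᵃᵗ/P ⇒ 1/P = Σzᵢ/Pᵢˢᵃᵗ.
1/P = 0.353/315.4 + 0.647/57.4 = 0.012391 ⇒ P = 80.704 kPa
xᵢ = zᵢP/Pᵢˢᵃᵗ ⇒ x_A = 0.353·80.704/315.4 = 0.090

Pdew = 80.704 kPa, x_A = 0.090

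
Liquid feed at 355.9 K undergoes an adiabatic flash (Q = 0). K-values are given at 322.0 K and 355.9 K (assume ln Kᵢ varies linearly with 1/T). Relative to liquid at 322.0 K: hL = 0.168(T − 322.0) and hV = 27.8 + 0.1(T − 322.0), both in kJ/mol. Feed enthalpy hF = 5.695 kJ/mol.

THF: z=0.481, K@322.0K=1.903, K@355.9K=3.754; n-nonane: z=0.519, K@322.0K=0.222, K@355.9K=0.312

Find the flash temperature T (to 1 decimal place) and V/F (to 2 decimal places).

T = 327.4 K, V/F = 0.17

Adiabatic flash: solve Rachford–Rice at each trial T, then check hF = ψ·hV(T) + (1−ψ)·hL(T).
  T = 322.0 K: K = (1.903, 0.222), RR gives ψ = 0.044, H_out = 1.209 kJ/mol
  T = 355.9 K: K = (3.754, 0.312), RR gives ψ = 0.511, H_out = 18.715 kJ/mol
  T = 338.9 K: K = (2.716, 0.265), RR gives ψ = 0.352, H_out = 12.226 kJ/mol
  T = 330.4 K: K = (2.281, 0.243), RR gives ψ = 0.230, H_out = 7.686 kJ/mol
  T = 326.2 K: K = (2.086, 0.232), RR gives ψ = 0.149, H_out = 4.799 kJ/mol
  T = 328.3 K: K = (2.182, 0.238), RR gives ψ = 0.192, H_out = 6.314 kJ/mol
Linear interpolation between T = 326.2 (H_out = 4.799) and T = 328.3 (H_out = 6.314) on hF = 5.695 gives T ≈ 327.4 K, at which ψ = 0.17.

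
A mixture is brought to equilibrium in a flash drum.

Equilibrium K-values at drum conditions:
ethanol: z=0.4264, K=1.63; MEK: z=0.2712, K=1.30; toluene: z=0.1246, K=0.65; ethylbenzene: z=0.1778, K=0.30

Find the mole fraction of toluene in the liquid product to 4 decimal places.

Material balance + equilibrium reduce to Σ zᵢ(Kᵢ−1)/(1+ψ(Kᵢ−1)) = 0.
Check two-phase: ΣzᵢKᵢ = 1.1819 > 1 and Σzᵢ/Kᵢ = 1.2546 > 1, so g(0) = 0.1819 > 0 and g(1) = -0.2546 < 0.
Iterate (Newton) starting at ψ = 0.33:
  ψ = 0.3300: g = 0.08528, g' = -0.3030 → ψ = 0.6114
  ψ = 0.6114: g = -0.01038, g' = -0.3966 → ψ = 0.5852
  ψ = 0.5852: g = -0.00019, g' = -0.3821 → ψ = 0.5847
Converged at ψ = 0.5847.
Compositions from xᵢ = zᵢ/(1+ψ(Kᵢ−1)), yᵢ = Kᵢxᵢ:
  ethanol: x = 0.3116, y = 0.5079
  MEK: x = 0.2307, y = 0.2999
  toluene: x = 0.1567, y = 0.1018
  ethylbenzene: x = 0.3010, y = 0.0903

x_toluene = 0.1567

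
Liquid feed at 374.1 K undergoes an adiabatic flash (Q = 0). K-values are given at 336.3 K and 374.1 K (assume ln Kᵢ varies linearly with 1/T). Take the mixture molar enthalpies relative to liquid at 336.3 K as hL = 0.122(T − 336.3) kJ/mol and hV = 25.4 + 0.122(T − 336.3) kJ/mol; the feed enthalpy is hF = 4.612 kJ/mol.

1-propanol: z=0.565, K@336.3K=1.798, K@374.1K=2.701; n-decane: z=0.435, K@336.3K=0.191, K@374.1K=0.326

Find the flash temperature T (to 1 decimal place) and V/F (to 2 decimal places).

T = 337.6 K, V/F = 0.18

Adiabatic flash: solve Rachford–Rice at each trial T, then check hF = ψ·hV(T) + (1−ψ)·hL(T).
  T = 336.3 K: K = (1.798, 0.191), RR gives ψ = 0.153, H_out = 3.893 kJ/mol
  T = 374.1 K: K = (2.701, 0.326), RR gives ψ = 0.583, H_out = 19.408 kJ/mol
  T = 355.2 K: K = (2.228, 0.253), RR gives ψ = 0.402, H_out = 12.520 kJ/mol
  T = 345.8 K: K = (2.008, 0.221), RR gives ψ = 0.294, H_out = 8.621 kJ/mol
  T = 341.1 K: K = (1.903, 0.206), RR gives ψ = 0.230, H_out = 6.417 kJ/mol
  T = 338.7 K: K = (1.850, 0.198), RR gives ψ = 0.193, H_out = 5.195 kJ/mol
Linear interpolation between T = 336.3 (H_out = 3.893) and T = 338.7 (H_out = 5.195) on hF = 4.612 gives T ≈ 337.6 K, at which ψ = 0.18.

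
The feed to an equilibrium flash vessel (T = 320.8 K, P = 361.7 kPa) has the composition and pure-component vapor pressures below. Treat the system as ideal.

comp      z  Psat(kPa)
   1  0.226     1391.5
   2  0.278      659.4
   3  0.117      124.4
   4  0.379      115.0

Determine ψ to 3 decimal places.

ψ = 0.414

Raoult's law: Kᵢ = Pᵢˢᵃᵗ/P = Pᵢˢᵃᵗ/361.7.
  K_1 = 1391.5/361.7 = 3.84711, K_2 = 659.4/361.7 = 1.82306, K_3 = 124.4/361.7 = 0.34393, K_4 = 115.0/361.7 = 0.31794
Newton–Raphson from ψ = 0.5:
  ψ = 0.500: g = -0.0789, g' = -0.924 → ψ = 0.415
  ψ = 0.415: g = -0.0002, g' = -0.928 → ψ = 0.414
Converged at ψ = 0.414.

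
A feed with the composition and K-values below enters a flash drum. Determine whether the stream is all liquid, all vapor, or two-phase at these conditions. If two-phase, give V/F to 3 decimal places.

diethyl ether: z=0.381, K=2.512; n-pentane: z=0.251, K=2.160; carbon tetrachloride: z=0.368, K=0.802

ΣzᵢKᵢ = 1.794; Σzᵢ/Kᵢ = 0.727.
Since Σzᵢ/Kᵢ < 1 the mixture is above its dew point — single vapor phase.

all vapor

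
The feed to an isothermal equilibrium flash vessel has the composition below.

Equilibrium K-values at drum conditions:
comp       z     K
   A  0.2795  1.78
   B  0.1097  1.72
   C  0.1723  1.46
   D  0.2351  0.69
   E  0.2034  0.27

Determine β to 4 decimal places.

β = 0.4037

Rachford–Rice: g(β) = Σ zᵢ(Kᵢ−1)/(1+β(Kᵢ−1)) = 0.
Check two-phase: ΣzᵢKᵢ = 1.1549 > 1 and Σzᵢ/Kᵢ = 1.4329 > 1, so g(0) = 0.1549 > 0 and g(1) = -0.4329 < 0.
Newton iteration, β⁰ = 0.46:
  β = 0.4600: g = -0.02336, g' = -0.4255 → β = 0.4051
  β = 0.4051: g = -0.00055, g' = -0.4063 → β = 0.4037
Converged at β = 0.4037.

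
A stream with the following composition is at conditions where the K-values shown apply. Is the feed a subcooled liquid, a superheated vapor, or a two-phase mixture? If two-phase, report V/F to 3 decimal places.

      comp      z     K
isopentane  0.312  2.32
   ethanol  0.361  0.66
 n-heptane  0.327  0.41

ΣzᵢKᵢ = 1.096; Σzᵢ/Kᵢ = 1.479.
Both exceed 1, so a two-phase solution exists.
Rachford–Rice: g(ψ) = Σ zᵢ(Kᵢ−1)/(1+ψ(Kᵢ−1)) = 0.
Newton–Raphson from ψ = 0.5:
  ψ = 0.500: g = -0.1734, g' = -0.487 → ψ = 0.144
  ψ = 0.144: g = 0.0063, g' = -0.566 → ψ = 0.155
Converged at ψ = 0.155.

two-phase, V/F = 0.155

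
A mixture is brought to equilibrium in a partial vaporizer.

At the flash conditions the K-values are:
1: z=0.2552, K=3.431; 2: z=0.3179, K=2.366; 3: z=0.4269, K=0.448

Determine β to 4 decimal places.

β = 0.7947

Let β = V/F and solve Σ zᵢ(Kᵢ−1)/(1+β(Kᵢ−1)) = 0.
Check two-phase: ΣzᵢKᵢ = 1.8190 > 1 and Σzᵢ/Kᵢ = 1.1616 > 1, so g(0) = 0.8190 > 0 and g(1) = -0.1616 < 0.
Newton–Raphson from β = 0.5:
  β = 0.5000: g = 0.21256, g' = -0.7648 → β = 0.7779
  β = 0.7779: g = 0.01212, g' = -0.7194 → β = 0.7948
  β = 0.7948: g = -0.00004, g' = -0.7247 → β = 0.7947
Converged at β = 0.7947.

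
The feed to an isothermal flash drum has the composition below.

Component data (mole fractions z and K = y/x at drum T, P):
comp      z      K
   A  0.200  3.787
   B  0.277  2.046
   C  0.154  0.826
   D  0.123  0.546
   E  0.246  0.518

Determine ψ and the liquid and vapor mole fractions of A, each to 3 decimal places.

Material balance + equilibrium reduce to Σ zᵢ(Kᵢ−1)/(1+ψ(Kᵢ−1)) = 0.
Feasibility: ΣzᵢKᵢ = 1.646, Σzᵢ/Kᵢ = 1.075 — both > 1, two phases present.
Newton iteration, ψ⁰ = 0.5:
  ψ = 0.500: g = 0.1653, g' = -0.549 → ψ = 0.801
  ψ = 0.801: g = 0.0180, g' = -0.459 → ψ = 0.840
Converged at ψ = 0.840.
Compositions from xᵢ = zᵢ/(1+ψ(Kᵢ−1)), yᵢ = Kᵢxᵢ:
  A: x = 0.060, y = 0.227
  B: x = 0.147, y = 0.302
  C: x = 0.180, y = 0.149
  D: x = 0.199, y = 0.109
  E: x = 0.413, y = 0.214

ψ = 0.840, x_A = 0.060, y_A = 0.227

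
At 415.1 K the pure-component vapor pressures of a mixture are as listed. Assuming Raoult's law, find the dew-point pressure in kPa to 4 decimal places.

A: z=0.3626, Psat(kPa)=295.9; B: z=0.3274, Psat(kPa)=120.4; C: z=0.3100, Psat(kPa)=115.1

At the dew point ψ → 1, so Σzᵢ/Kᵢ = 1 with Kᵢ = Pᵢˢᵃᵗ/P ⇒ 1/P = Σzᵢ/Pᵢˢᵃᵗ.
1/P = 0.3626/295.9 + 0.3274/120.4 + 0.3100/115.1 = 0.0066380 ⇒ P = 150.6479 kPa

Pdew = 150.6479 kPa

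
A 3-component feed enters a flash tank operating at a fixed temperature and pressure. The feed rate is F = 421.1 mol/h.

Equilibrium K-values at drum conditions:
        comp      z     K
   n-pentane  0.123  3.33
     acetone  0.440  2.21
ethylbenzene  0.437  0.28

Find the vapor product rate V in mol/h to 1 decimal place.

Iterate (Newton) starting at β = 0.5:
  β = 0.500: g = -0.0275, g' = -0.946 → β = 0.471
Converged at β = 0.471.
Then V = β·F = 0.4707·421.1 = 198.2 mol/h and L = F − V = 222.9 mol/h.

V = 198.2 mol/h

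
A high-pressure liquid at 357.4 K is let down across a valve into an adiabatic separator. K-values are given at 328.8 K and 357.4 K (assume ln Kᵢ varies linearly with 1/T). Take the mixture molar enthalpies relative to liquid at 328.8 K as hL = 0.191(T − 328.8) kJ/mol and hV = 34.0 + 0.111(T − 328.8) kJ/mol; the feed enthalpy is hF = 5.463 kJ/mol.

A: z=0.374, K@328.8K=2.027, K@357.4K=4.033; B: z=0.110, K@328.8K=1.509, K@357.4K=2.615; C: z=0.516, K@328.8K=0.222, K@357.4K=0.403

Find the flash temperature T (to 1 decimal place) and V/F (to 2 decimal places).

Adiabatic flash: solve Rachford–Rice at each trial T, then check hF = ψ·hV(T) + (1−ψ)·hL(T).
  T = 328.8 K: K = (2.027, 1.509, 0.222), RR gives ψ = 0.053, H_out = 1.806 kJ/mol
  T = 357.4 K: K = (4.033, 2.615, 0.403), RR gives ψ = 0.613, H_out = 24.907 kJ/mol
  T = 343.1 K: K = (2.900, 2.009, 0.303), RR gives ψ = 0.384, H_out = 15.337 kJ/mol
  T = 336.0 K: K = (2.437, 1.748, 0.260), RR gives ψ = 0.246, H_out = 9.602 kJ/mol
  T = 332.4 K: K = (2.225, 1.626, 0.241), RR gives ψ = 0.159, H_out = 6.063 kJ/mol
  T = 330.6 K: K = (2.124, 1.567, 0.231), RR gives ψ = 0.109, H_out = 4.045 kJ/mol
  T = 331.5 K: K = (2.174, 1.596, 0.236), RR gives ψ = 0.135, H_out = 5.078 kJ/mol
  T = 331.9 K: K = (2.196, 1.609, 0.238), RR gives ψ = 0.146, H_out = 5.522 kJ/mol
Linear interpolation between T = 331.5 (H_out = 5.078) and T = 331.9 (H_out = 5.522) on hF = 5.463 gives T ≈ 331.8 K, at which ψ = 0.14.

T = 331.8 K, V/F = 0.14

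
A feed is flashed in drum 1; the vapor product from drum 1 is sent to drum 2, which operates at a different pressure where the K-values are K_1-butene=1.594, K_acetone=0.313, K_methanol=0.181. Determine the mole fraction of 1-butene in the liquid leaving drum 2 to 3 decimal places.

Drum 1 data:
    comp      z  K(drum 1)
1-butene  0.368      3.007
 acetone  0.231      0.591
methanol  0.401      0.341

x_1-butene (drum 2) = 0.561

Drum 1:
Let ψ₁ = V/F and solve Σ zᵢ(Kᵢ−1)/(1+ψ₁(Kᵢ−1)) = 0.
g(0) = ΣzᵢKᵢ − 1 = 0.380 and g(1) = 1 − Σzᵢ/Kᵢ = -0.689, so a root lies in (0, 1).
Iterate (Newton) starting at ψ₁ = 0.36:
  ψ₁ = 0.360: g = -0.0285, g' = -0.852 → ψ₁ = 0.327
Converged at ψ₁ = 0.327.
Drum-1 compositions:
  1-butene: x = 0.222, y = 0.668
  acetone: x = 0.267, y = 0.158
  methanol: x = 0.511, y = 0.174
Drum-2 feed = drum-1 vapor: z₂ = (0.6681, 0.1576, 0.1743).
Drum 2:
Material balance + equilibrium reduce to Σ zᵢ(Kᵢ−1)/(1+ψ₂(Kᵢ−1)) = 0.
Check two-phase: ΣzᵢKᵢ = 1.146 > 1 and Σzᵢ/Kᵢ = 1.886 > 1, so g(0) = 0.146 > 0 and g(1) = -0.886 < 0.
Newton–Raphson from ψ₂ = 0.5:
  ψ₂ = 0.500: g = -0.1007, g' = -0.648 → ψ₂ = 0.345
  ψ₂ = 0.345: g = -0.0113, g' = -0.517 → ψ₂ = 0.323
  ψ₂ = 0.323: g = -0.0001, g' = -0.505 → ψ₂ = 0.322
Converged at ψ₂ = 0.322.
  1-butene: x = 0.561, y = 0.894
  acetone: x = 0.202, y = 0.063
  methanol: x = 0.237, y = 0.043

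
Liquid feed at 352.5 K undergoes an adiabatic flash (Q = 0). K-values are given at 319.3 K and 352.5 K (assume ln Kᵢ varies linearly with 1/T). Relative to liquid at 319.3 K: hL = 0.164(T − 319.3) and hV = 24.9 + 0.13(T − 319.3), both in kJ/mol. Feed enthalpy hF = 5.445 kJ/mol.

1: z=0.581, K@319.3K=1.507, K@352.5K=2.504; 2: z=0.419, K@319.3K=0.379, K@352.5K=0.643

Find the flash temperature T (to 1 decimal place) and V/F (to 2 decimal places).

Adiabatic flash: solve Rachford–Rice at each trial T, then check hF = ψ·hV(T) + (1−ψ)·hL(T).
  T = 319.3 K: K = (1.507, 0.379), RR gives ψ = 0.109, H_out = 2.718 kJ/mol
  T = 352.5 K: K = (2.504, 0.643), RR gives ψ = 1.000, H_out = 29.216 kJ/mol
  T = 335.9 K: K = (1.967, 0.500), RR gives ψ = 0.729, H_out = 20.465 kJ/mol
  T = 327.6 K: K = (1.728, 0.437), RR gives ψ = 0.456, H_out = 12.585 kJ/mol
  T = 323.5 K: K = (1.616, 0.408), RR gives ψ = 0.301, H_out = 8.139 kJ/mol
  T = 321.4 K: K = (1.561, 0.393), RR gives ψ = 0.211, H_out = 5.573 kJ/mol
Linear interpolation between T = 319.3 (H_out = 2.718) and T = 321.4 (H_out = 5.573) on hF = 5.445 gives T ≈ 321.3 K, at which ψ = 0.21.

T = 321.3 K, V/F = 0.21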